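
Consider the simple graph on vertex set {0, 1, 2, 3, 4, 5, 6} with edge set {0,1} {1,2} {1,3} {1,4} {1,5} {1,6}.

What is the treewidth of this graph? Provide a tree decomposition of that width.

The largest bag has 2 vertices, giving width 1; this decomposition certifies tw(G) ≤ 1. G has an edge, so its treewidth is at least 1. Therefore the treewidth is 1.

Treewidth 1.
One optimal decomposition is:
Bags: B1 = {1, 4}  B2 = {1, 2}  B3 = {1, 6}  B4 = {1, 5}  B5 = {1, 3}  B6 = {0, 1}
Tree: B1–B2, B1–B3, B2–B4, B3–B5, B5–B6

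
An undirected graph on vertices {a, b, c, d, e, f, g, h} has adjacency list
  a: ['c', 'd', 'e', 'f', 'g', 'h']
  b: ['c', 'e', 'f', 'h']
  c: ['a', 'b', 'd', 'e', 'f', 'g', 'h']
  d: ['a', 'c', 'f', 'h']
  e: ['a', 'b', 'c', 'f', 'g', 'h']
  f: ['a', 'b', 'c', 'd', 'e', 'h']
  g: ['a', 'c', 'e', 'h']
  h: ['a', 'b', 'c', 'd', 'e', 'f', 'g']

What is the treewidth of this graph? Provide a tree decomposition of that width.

Each bag holds 5 vertices, so the decomposition has width 4, which upper-bounds the treewidth. On the other hand G contains the 5-clique {a, c, e, g, h}. A clique must lie in a single bag of any decomposition, so no decomposition can have width below 4. The upper and lower bounds meet at 4, so that is the treewidth.

Treewidth 4.
Bags: B1 = {a, c, e, f, h}  B2 = {a, c, e, g, h}  B3 = {b, c, e, f, h}  B4 = {a, c, d, f, h}
Tree: B1–B2, B1–B3, B1–B4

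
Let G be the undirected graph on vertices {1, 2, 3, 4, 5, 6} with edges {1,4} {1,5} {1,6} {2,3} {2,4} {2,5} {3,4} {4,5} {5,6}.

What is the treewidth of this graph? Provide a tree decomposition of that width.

Treewidth 2.
One such decomposition:
Bags: B1 = {2, 4, 5}  B2 = {1, 4, 5}  B3 = {1, 5, 6}  B4 = {2, 3, 4}
Tree: B1–B2, B2–B3, B1–B4

Each bag holds 3 vertices, so the decomposition has width 2, which upper-bounds the treewidth. On the other hand G contains the 3-clique {1, 4, 5}. A clique must lie in a single bag of any decomposition, so no decomposition can have width below 2. The upper and lower bounds meet at 2, so that is the treewidth.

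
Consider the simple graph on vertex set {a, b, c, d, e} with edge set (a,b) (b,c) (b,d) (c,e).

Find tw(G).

1

A width-1 tree decomposition is:
Bags: B1 = {a, b}  B2 = {b, c}  B3 = {c, e}  B4 = {b, d}
Tree: B1–B2, B2–B3, B1–B4
The largest bag has 2 vertices, giving width 1; this decomposition certifies tw(G) ≤ 1. Any graph with an edge has treewidth ≥ 1, and G has the edge b–a. Combining the bounds, tw(G) = 1.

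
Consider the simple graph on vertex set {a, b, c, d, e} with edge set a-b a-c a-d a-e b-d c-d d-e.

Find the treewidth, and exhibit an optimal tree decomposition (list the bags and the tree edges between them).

Every bag has size at most 3, so the width is 3 − 1 = 2 and tw(G) ≤ 2. Conversely, {a, d, e} is a clique of size 3, and the vertices of any clique must share a bag in every tree decomposition; so some bag has ≥ 3 vertices and tw(G) ≥ 2. The upper and lower bounds meet at 2, so that is the treewidth.

Treewidth 2.
One optimal decomposition is:
Bags: B1 = {a, c, d}  B2 = {a, b, d}  B3 = {a, d, e}
Tree: B1–B2, B1–B3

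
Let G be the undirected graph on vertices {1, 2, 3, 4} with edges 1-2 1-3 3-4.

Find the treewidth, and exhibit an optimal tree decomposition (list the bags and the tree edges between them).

Treewidth 1.
Bags: B1 = {1, 3}  B2 = {1, 2}  B3 = {3, 4}
Tree: B1–B2, B1–B3

The largest bag has 2 vertices, giving width 1; this decomposition certifies tw(G) ≤ 1. Any graph with an edge has treewidth ≥ 1, and G has the edge 1–3. The upper and lower bounds meet at 1, so that is the treewidth.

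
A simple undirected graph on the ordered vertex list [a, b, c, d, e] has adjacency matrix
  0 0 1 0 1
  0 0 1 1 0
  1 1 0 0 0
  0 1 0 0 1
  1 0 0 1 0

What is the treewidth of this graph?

2

A width-2 tree decomposition is:
Bags: B1 = {a, c, e}  B2 = {b, c, e}  B3 = {b, d, e}
Tree: B1–B2, B2–B3
Each bag holds 3 vertices, so the decomposition has width 2, which upper-bounds the treewidth. Since e–a–c–b–d–e is a cycle in G, G is not acyclic. Forests are exactly the graphs of treewidth ≤ 1, so tw(G) ≥ 2. Therefore the treewidth is 2.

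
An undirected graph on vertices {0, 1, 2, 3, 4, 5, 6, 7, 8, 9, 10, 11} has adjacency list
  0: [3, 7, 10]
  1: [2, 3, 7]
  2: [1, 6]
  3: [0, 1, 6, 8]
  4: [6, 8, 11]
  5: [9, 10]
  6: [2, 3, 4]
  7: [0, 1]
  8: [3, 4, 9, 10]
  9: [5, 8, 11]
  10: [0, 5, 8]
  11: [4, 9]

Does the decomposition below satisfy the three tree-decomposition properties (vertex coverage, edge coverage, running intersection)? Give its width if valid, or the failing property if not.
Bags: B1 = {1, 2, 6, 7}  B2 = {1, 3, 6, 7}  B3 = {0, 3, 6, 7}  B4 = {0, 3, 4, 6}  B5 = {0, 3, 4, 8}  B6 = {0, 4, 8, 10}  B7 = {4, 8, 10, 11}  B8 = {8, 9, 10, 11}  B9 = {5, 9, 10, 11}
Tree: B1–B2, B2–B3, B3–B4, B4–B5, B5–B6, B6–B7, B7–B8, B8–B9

Yes; width 3.

Vertex coverage: the bags together contain {0, 1, 2, 3, 4, 5, 6, 7, 8, 9, 10, 11}, the full vertex set. Edge coverage: each edge of G has both endpoints in at least one bag. Running intersection: for every vertex, the bags containing it form a connected subtree. All three properties hold, so this is a valid tree decomposition of width max|bag| − 1 = 3, and hence tw(G) ≤ 3.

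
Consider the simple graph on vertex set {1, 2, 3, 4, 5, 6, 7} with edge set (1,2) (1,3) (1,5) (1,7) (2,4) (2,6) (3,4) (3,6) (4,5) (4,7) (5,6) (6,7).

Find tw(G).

A width-3 tree decomposition is:
Bags: B1 = {1, 4, 5, 6}  B2 = {1, 3, 4, 6}  B3 = {1, 2, 4, 6}  B4 = {1, 4, 6, 7}
Tree: B1–B2, B2–B3, B3–B4
Each bag holds 4 vertices, so the decomposition has width 3, which upper-bounds the treewidth. For the lower bound: the 4 vertex sets {1,5}, {3,6}, {4}, {2} are disjoint, each induces a connected subgraph, and every pair is joined by at least one edge of G. Contracting each set to a single vertex therefore yields K_{4} as a minor, and since treewidth is minor-monotone, tw(G) ≥ tw(K_{4}) = 3. Combining the bounds, tw(G) = 3.

3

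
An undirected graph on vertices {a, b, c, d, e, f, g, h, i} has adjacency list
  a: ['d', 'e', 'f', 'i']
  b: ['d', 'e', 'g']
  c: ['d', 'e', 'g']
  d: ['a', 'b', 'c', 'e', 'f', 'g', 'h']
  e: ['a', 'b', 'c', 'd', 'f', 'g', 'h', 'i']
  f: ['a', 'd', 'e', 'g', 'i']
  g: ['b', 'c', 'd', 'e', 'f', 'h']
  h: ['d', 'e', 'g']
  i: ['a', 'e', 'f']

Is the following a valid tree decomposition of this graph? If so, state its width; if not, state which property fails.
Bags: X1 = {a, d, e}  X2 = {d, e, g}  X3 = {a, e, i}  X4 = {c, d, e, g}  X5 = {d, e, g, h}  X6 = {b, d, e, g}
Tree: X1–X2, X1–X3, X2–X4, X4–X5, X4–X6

A tree decomposition must satisfy three properties: every vertex lies in some bag; for every edge, both endpoints lie together in some bag; and for every vertex, the bags containing it form a connected subtree. Here vertex f appears in no bag, so the decomposition is invalid.

No — vertex f appears in no bag.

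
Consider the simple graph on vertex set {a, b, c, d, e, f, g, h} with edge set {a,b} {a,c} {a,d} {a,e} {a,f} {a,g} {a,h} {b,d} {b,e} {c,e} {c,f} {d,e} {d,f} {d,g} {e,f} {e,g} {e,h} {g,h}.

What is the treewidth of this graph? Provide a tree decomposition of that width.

Treewidth 3.
Bags: B1 = {a, d, e, f}  B2 = {a, c, e, f}  B3 = {a, b, d, e}  B4 = {a, d, e, g}  B5 = {a, e, g, h}
Tree: B1–B2, B1–B3, B1–B4, B4–B5

The largest bag has 4 vertices, giving width 3; this decomposition certifies tw(G) ≤ 3. For the lower bound, the 4 vertices {a, d, e, g} are pairwise adjacent, and any tree decomposition puts a clique entirely inside one bag — forcing width ≥ 3. The upper and lower bounds meet at 3, so that is the treewidth.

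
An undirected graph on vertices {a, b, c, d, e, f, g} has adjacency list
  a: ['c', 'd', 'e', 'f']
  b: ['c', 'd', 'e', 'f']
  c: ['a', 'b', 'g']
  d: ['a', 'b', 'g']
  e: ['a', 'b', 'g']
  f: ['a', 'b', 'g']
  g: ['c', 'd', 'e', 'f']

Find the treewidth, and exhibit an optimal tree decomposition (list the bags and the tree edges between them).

The largest bag has 4 vertices, giving width 3; this decomposition certifies tw(G) ≤ 3. For the lower bound: the 4 vertex sets {a,f}, {e,g}, {b}, {c} are disjoint, each induces a connected subgraph, and every pair is joined by at least one edge of G. Contracting each set to a single vertex therefore yields K_{4} as a minor, and since treewidth is minor-monotone, tw(G) ≥ tw(K_{4}) = 3. Combining the bounds, tw(G) = 3.

Treewidth 3.
One optimal decomposition is:
Bags: B1 = {a, b, f, g}  B2 = {a, b, e, g}  B3 = {a, b, c, g}  B4 = {a, b, d, g}
Tree: B1–B2, B2–B3, B3–B4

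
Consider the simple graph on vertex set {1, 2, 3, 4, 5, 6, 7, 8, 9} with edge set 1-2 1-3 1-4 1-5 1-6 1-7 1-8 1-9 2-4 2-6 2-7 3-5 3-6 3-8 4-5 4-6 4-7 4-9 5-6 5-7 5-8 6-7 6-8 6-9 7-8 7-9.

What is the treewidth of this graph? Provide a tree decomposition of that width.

Every bag has size at most 5, so the width is 5 − 1 = 4 and tw(G) ≤ 4. On the other hand G contains the 5-clique {1, 3, 5, 6, 8}. A clique must lie in a single bag of any decomposition, so no decomposition can have width below 4. The upper and lower bounds meet at 4, so that is the treewidth.

Treewidth 4.
One optimal decomposition is:
Bags: B1 = {1, 3, 5, 6, 8}  B2 = {1, 5, 6, 7, 8}  B3 = {1, 4, 5, 6, 7}  B4 = {1, 4, 6, 7, 9}  B5 = {1, 2, 4, 6, 7}
Tree: B1–B2, B2–B3, B3–B4, B4–B5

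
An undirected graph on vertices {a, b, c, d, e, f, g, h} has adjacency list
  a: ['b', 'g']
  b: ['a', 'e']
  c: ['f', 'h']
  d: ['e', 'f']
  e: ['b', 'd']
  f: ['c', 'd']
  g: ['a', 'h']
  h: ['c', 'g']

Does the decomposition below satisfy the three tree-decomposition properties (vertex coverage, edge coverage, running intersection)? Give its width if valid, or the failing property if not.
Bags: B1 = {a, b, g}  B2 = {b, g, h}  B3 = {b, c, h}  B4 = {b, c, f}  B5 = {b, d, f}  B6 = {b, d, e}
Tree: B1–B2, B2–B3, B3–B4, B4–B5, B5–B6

Every vertex of G appears in some bag (union = {a, b, c, d, e, f, g, h}); every edge is covered by a bag; and for each vertex v the set of bags containing v is connected in the bag tree. The decomposition is therefore valid. The largest bag has 3 vertices, so the width is 2.

Yes; width 2.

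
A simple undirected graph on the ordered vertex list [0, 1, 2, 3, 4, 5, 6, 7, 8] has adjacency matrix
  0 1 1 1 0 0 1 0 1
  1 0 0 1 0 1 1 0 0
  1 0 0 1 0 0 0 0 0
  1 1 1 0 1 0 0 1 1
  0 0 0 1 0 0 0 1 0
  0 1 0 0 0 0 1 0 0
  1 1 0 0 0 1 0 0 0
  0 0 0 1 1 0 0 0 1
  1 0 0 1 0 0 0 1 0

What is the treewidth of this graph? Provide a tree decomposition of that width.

Treewidth 2.
Bags: B1 = {0, 1, 3}  B2 = {0, 1, 6}  B3 = {1, 5, 6}  B4 = {0, 2, 3}  B5 = {0, 3, 8}  B6 = {3, 7, 8}  B7 = {3, 4, 7}
Tree: B1–B2, B2–B3, B1–B4, B4–B5, B5–B6, B6–B7

Every bag has size at most 3, so the width is 3 − 1 = 2 and tw(G) ≤ 2. Conversely, {0, 3, 8} is a clique of size 3, and the vertices of any clique must share a bag in every tree decomposition; so some bag has ≥ 3 vertices and tw(G) ≥ 2. Combining the bounds, tw(G) = 2.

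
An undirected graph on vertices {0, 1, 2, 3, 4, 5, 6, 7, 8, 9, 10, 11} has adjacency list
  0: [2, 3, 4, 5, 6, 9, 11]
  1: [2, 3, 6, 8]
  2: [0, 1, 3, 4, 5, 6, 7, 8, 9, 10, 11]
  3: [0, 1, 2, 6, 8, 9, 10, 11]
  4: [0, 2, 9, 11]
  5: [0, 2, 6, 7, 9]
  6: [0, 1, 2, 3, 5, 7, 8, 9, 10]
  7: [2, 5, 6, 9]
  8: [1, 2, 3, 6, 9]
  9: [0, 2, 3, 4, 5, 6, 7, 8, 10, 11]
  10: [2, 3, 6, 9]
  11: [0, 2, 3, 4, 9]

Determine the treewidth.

4

A width-4 tree decomposition is:
Bags: B1 = {0, 2, 3, 6, 9}  B2 = {2, 3, 6, 8, 9}  B3 = {0, 2, 3, 9, 11}  B4 = {1, 2, 3, 6, 8}  B5 = {0, 2, 4, 9, 11}  B6 = {0, 2, 5, 6, 9}  B7 = {2, 3, 6, 9, 10}  B8 = {2, 5, 6, 7, 9}
Tree: B1–B2, B1–B3, B2–B4, B3–B5, B1–B6, B1–B7, B6–B8
Each bag holds 5 vertices, so the decomposition has width 4, which upper-bounds the treewidth. On the other hand G contains the 5-clique {1, 2, 3, 6, 8}. A clique must lie in a single bag of any decomposition, so no decomposition can have width below 4. Therefore the treewidth is 4.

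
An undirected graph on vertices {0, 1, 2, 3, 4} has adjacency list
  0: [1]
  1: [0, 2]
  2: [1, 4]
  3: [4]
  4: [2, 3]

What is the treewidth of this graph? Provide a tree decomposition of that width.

Treewidth 1.
One such decomposition:
Bags: B1 = {3, 4}  B2 = {2, 4}  B3 = {1, 2}  B4 = {0, 1}
Tree: B1–B2, B2–B3, B3–B4

Every bag has size at most 2, so the width is 2 − 1 = 1 and tw(G) ≤ 1. Since G has at least one edge (e.g. 3–4), it is not an edgeless graph, so tw(G) ≥ 1. The upper and lower bounds meet at 1, so that is the treewidth.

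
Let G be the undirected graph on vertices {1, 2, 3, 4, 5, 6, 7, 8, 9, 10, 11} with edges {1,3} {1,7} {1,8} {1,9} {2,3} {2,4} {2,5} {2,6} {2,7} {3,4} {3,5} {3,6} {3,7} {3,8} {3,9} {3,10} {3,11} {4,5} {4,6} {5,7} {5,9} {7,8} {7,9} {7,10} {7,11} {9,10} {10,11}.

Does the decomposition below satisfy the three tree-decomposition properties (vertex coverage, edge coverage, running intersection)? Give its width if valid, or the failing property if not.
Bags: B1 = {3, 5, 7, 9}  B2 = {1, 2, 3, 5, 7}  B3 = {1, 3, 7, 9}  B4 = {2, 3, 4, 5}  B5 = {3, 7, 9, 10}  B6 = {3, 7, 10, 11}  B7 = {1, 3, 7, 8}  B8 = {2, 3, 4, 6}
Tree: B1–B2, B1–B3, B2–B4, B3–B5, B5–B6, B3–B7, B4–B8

No — bags containing vertex 1 are not connected in the tree.

A tree decomposition must satisfy three properties: every vertex lies in some bag; for every edge, both endpoints lie together in some bag; and for every vertex, the bags containing it form a connected subtree. Here bags containing vertex 1 are not connected in the tree, so the decomposition is invalid.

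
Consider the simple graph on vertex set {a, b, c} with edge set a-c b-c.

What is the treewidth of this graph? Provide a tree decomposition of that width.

Each bag holds 2 vertices, so the decomposition has width 1, which upper-bounds the treewidth. Any graph with an edge has treewidth ≥ 1, and G has the edge a–c. Combining the bounds, tw(G) = 1.

Treewidth 1.
One optimal decomposition is:
Bags: B1 = {a, c}  B2 = {b, c}
Tree: B1–B2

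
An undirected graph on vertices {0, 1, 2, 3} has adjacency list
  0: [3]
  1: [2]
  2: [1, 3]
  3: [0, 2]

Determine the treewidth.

1

A width-1 tree decomposition is:
Bags: B1 = {1, 2}  B2 = {2, 3}  B3 = {0, 3}
Tree: B1–B2, B2–B3
Each bag holds 2 vertices, so the decomposition has width 1, which upper-bounds the treewidth. G has an edge, so its treewidth is at least 1. Therefore the treewidth is 1.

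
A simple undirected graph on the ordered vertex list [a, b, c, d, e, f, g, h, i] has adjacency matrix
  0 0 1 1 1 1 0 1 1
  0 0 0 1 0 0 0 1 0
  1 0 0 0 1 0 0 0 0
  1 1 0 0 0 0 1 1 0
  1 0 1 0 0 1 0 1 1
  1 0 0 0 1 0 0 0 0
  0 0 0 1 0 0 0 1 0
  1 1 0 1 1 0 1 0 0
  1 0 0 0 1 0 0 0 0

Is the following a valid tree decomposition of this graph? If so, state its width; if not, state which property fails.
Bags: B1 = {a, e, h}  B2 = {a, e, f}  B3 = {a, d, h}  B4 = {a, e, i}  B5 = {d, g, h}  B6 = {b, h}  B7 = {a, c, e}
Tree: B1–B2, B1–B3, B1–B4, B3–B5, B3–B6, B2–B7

No — edge (d,b) lies in no bag.

A tree decomposition must satisfy three properties: every vertex lies in some bag; for every edge, both endpoints lie together in some bag; and for every vertex, the bags containing it form a connected subtree. Here edge (d,b) lies in no bag, so the decomposition is invalid.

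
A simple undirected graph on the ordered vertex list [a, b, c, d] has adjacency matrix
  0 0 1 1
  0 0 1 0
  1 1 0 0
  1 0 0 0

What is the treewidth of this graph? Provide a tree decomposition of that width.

Each bag holds 2 vertices, so the decomposition has width 1, which upper-bounds the treewidth. Since G has at least one edge (e.g. d–a), it is not an edgeless graph, so tw(G) ≥ 1. Combining the bounds, tw(G) = 1.

Treewidth 1.
One optimal decomposition is:
Bags: B1 = {a, d}  B2 = {a, c}  B3 = {b, c}
Tree: B1–B2, B2–B3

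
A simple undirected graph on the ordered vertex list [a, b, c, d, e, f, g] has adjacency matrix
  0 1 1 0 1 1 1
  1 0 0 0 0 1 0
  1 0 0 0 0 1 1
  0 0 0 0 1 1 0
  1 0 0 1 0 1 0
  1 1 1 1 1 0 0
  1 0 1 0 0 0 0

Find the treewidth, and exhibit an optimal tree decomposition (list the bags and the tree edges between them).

Treewidth 2.
Bags: B1 = {a, e, f}  B2 = {a, c, f}  B3 = {d, e, f}  B4 = {a, b, f}  B5 = {a, c, g}
Tree: B1–B2, B1–B3, B2–B4, B2–B5

Every bag has size at most 3, so the width is 3 − 1 = 2 and tw(G) ≤ 2. Conversely, {a, c, g} is a clique of size 3, and the vertices of any clique must share a bag in every tree decomposition; so some bag has ≥ 3 vertices and tw(G) ≥ 2. Therefore the treewidth is 2.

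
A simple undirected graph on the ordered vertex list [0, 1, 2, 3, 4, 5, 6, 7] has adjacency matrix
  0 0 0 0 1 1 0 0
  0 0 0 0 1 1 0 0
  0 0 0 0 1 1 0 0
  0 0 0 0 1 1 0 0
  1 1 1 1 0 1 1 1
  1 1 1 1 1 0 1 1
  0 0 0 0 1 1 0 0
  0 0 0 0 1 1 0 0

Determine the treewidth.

2

A width-2 tree decomposition is:
Bags: B1 = {2, 4, 5}  B2 = {3, 4, 5}  B3 = {4, 5, 6}  B4 = {0, 4, 5}  B5 = {1, 4, 5}  B6 = {4, 5, 7}
Tree: B1–B2, B1–B3, B1–B4, B3–B5, B1–B6
Every bag has size at most 3, so the width is 3 − 1 = 2 and tw(G) ≤ 2. For the lower bound, the 3 vertices {0, 4, 5} are pairwise adjacent, and any tree decomposition puts a clique entirely inside one bag — forcing width ≥ 2. Combining the bounds, tw(G) = 2.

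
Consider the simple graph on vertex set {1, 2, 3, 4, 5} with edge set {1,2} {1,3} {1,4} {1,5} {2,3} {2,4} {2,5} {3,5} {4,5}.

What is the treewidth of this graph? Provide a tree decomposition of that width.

Treewidth 3.
Bags: B1 = {1, 2, 3, 5}  B2 = {1, 2, 4, 5}
Tree: B1–B2

Each bag holds 4 vertices, so the decomposition has width 3, which upper-bounds the treewidth. For the lower bound, the 4 vertices {1, 2, 3, 5} are pairwise adjacent, and any tree decomposition puts a clique entirely inside one bag — forcing width ≥ 3. Hence tw(G) = 3 exactly.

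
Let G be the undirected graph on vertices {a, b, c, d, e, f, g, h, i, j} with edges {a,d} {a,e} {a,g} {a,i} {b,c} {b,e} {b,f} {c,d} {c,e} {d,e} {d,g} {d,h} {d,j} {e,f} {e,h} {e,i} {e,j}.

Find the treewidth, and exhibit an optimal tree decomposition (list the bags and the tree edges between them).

Every bag has size at most 3, so the width is 3 − 1 = 2 and tw(G) ≤ 2. Conversely, {a, d, g} is a clique of size 3, and the vertices of any clique must share a bag in every tree decomposition; so some bag has ≥ 3 vertices and tw(G) ≥ 2. Therefore the treewidth is 2.

Treewidth 2.
Bags: B1 = {a, d, e}  B2 = {d, e, h}  B3 = {c, d, e}  B4 = {a, e, i}  B5 = {a, d, g}  B6 = {d, e, j}  B7 = {b, c, e}  B8 = {b, e, f}
Tree: B1–B2, B2–B3, B1–B4, B1–B5, B2–B6, B3–B7, B7–B8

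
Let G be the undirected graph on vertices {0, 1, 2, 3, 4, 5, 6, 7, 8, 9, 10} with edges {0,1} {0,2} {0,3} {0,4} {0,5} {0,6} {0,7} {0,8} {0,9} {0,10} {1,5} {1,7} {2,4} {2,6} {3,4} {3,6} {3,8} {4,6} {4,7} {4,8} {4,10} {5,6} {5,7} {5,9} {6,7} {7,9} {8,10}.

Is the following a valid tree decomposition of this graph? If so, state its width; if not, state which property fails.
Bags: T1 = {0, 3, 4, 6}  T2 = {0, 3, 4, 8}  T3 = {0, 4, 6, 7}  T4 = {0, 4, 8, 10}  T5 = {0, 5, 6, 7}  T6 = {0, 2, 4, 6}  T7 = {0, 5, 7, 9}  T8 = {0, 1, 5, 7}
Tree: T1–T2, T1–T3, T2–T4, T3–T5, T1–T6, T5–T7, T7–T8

Yes; width 3.

Vertex coverage: the bags together contain {0, 1, 2, 3, 4, 5, 6, 7, 8, 9, 10}, the full vertex set. Edge coverage: each edge of G has both endpoints in at least one bag. Running intersection: for every vertex, the bags containing it form a connected subtree. All three properties hold, so this is a valid tree decomposition of width max|bag| − 1 = 3, and hence tw(G) ≤ 3.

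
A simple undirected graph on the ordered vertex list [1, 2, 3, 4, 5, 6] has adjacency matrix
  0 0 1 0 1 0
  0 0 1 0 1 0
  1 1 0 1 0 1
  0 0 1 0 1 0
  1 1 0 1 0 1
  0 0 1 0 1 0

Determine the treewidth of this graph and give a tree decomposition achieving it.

Every bag has size at most 3, so the width is 3 − 1 = 2 and tw(G) ≤ 2. Since 2–5–6–3–2 is a cycle in G, G is not acyclic. Forests are exactly the graphs of treewidth ≤ 1, so tw(G) ≥ 2. Hence tw(G) = 2 exactly.

Treewidth 2.
One optimal decomposition is:
Bags: B1 = {2, 3, 5}  B2 = {3, 5, 6}  B3 = {1, 3, 5}  B4 = {3, 4, 5}
Tree: B1–B2, B2–B3, B3–B4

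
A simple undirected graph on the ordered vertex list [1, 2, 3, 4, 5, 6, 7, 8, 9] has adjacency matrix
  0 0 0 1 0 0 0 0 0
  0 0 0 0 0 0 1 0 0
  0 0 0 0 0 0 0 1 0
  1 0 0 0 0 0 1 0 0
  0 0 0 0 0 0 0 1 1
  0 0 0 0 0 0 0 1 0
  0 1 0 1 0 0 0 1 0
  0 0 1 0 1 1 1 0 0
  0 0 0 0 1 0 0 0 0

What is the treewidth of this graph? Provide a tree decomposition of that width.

Each bag holds 2 vertices, so the decomposition has width 1, which upper-bounds the treewidth. G has an edge, so its treewidth is at least 1. Therefore the treewidth is 1.

Treewidth 1.
Bags: B1 = {7, 8}  B2 = {6, 8}  B3 = {2, 7}  B4 = {5, 8}  B5 = {4, 7}  B6 = {1, 4}  B7 = {3, 8}  B8 = {5, 9}
Tree: B1–B2, B1–B3, B2–B4, B1–B5, B5–B6, B1–B7, B4–B8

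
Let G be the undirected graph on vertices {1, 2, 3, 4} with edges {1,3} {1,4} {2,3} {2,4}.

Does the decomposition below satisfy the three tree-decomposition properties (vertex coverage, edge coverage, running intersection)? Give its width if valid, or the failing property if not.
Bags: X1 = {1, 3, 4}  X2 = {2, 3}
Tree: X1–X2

A tree decomposition must satisfy three properties: every vertex lies in some bag; for every edge, both endpoints lie together in some bag; and for every vertex, the bags containing it form a connected subtree. Here edge (4,2) lies in no bag, so the decomposition is invalid.

No — edge (4,2) lies in no bag.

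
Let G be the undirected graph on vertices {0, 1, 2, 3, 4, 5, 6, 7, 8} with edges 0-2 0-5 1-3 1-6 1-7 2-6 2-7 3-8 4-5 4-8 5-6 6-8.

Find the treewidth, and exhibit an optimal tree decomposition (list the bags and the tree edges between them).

Treewidth 3.
Bags: B1 = {3, 4, 5, 8}  B2 = {3, 5, 6, 8}  B3 = {1, 3, 5, 6}  B4 = {0, 1, 5, 6}  B5 = {0, 1, 2, 6}  B6 = {0, 1, 2, 7}
Tree: B1–B2, B2–B3, B3–B4, B4–B5, B5–B6

The largest bag has 4 vertices, giving width 3; this decomposition certifies tw(G) ≤ 3. For the lower bound: the 4 vertex sets {3,4,8}, {5}, {6}, {0,1,2,7} are disjoint, each induces a connected subgraph, and every pair is joined by at least one edge of G. Contracting each set to a single vertex therefore yields K_{4} as a minor, and since treewidth is minor-monotone, tw(G) ≥ tw(K_{4}) = 3. Hence tw(G) = 3 exactly.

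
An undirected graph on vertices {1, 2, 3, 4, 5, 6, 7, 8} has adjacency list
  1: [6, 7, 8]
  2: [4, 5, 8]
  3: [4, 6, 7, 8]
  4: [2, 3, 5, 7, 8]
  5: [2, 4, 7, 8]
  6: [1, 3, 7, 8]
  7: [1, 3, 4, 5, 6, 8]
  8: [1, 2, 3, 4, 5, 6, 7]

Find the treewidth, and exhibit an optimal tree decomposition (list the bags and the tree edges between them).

Treewidth 3.
One optimal decomposition is:
Bags: B1 = {4, 5, 7, 8}  B2 = {2, 4, 5, 8}  B3 = {3, 4, 7, 8}  B4 = {3, 6, 7, 8}  B5 = {1, 6, 7, 8}
Tree: B1–B2, B1–B3, B3–B4, B4–B5

Every bag has size at most 4, so the width is 4 − 1 = 3 and tw(G) ≤ 3. For the lower bound, the 4 vertices {2, 4, 5, 8} are pairwise adjacent, and any tree decomposition puts a clique entirely inside one bag — forcing width ≥ 3. Hence tw(G) = 3 exactly.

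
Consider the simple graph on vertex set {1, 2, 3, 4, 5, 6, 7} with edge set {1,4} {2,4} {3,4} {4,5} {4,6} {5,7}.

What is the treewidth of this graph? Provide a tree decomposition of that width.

The largest bag has 2 vertices, giving width 1; this decomposition certifies tw(G) ≤ 1. Since G has at least one edge (e.g. 4–2), it is not an edgeless graph, so tw(G) ≥ 1. Therefore the treewidth is 1.

Treewidth 1.
Bags: B1 = {2, 4}  B2 = {3, 4}  B3 = {4, 6}  B4 = {4, 5}  B5 = {1, 4}  B6 = {5, 7}
Tree: B1–B2, B2–B3, B3–B4, B3–B5, B4–B6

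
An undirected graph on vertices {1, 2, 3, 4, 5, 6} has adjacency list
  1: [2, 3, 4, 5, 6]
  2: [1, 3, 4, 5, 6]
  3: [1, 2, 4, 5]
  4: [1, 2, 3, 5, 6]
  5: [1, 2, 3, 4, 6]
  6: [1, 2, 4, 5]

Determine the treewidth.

4

A width-4 tree decomposition is:
Bags: B1 = {1, 2, 4, 5, 6}  B2 = {1, 2, 3, 4, 5}
Tree: B1–B2
Each bag holds 5 vertices, so the decomposition has width 4, which upper-bounds the treewidth. For the lower bound, the 5 vertices {1, 2, 3, 4, 5} are pairwise adjacent, and any tree decomposition puts a clique entirely inside one bag — forcing width ≥ 4. Therefore the treewidth is 4.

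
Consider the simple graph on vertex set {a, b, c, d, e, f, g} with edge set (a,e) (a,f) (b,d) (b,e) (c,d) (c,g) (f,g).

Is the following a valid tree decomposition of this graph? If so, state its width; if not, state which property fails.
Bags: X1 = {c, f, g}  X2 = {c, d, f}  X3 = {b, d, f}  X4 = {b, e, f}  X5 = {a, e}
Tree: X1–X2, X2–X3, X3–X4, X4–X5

A tree decomposition must satisfy three properties: every vertex lies in some bag; for every edge, both endpoints lie together in some bag; and for every vertex, the bags containing it form a connected subtree. Here edge (f,a) lies in no bag, so the decomposition is invalid.

No — edge (f,a) lies in no bag.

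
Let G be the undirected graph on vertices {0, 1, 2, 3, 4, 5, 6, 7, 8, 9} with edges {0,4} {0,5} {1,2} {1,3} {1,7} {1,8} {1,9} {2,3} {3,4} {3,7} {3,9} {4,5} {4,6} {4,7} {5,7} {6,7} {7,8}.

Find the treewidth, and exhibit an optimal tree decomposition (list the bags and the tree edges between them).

Every bag has size at most 3, so the width is 3 − 1 = 2 and tw(G) ≤ 2. On the other hand G contains the 3-clique {0, 4, 5}. A clique must lie in a single bag of any decomposition, so no decomposition can have width below 2. The upper and lower bounds meet at 2, so that is the treewidth.

Treewidth 2.
Bags: B1 = {1, 3, 7}  B2 = {3, 4, 7}  B3 = {1, 3, 9}  B4 = {4, 6, 7}  B5 = {4, 5, 7}  B6 = {0, 4, 5}  B7 = {1, 7, 8}  B8 = {1, 2, 3}
Tree: B1–B2, B1–B3, B2–B4, B2–B5, B5–B6, B1–B7, B1–B8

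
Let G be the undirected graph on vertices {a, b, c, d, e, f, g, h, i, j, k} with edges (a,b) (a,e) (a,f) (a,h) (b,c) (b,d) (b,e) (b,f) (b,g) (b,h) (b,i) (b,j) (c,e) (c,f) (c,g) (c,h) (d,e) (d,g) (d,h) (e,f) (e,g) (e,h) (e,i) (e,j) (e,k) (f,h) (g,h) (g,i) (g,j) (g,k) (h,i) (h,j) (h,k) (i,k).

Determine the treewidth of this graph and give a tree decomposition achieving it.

Every bag has size at most 5, so the width is 5 − 1 = 4 and tw(G) ≤ 4. Conversely, {e, g, h, i, k} is a clique of size 5, and the vertices of any clique must share a bag in every tree decomposition; so some bag has ≥ 5 vertices and tw(G) ≥ 4. Therefore the treewidth is 4.

Treewidth 4.
Bags: B1 = {b, c, e, f, h}  B2 = {b, c, e, g, h}  B3 = {b, d, e, g, h}  B4 = {b, e, g, h, j}  B5 = {b, e, g, h, i}  B6 = {a, b, e, f, h}  B7 = {e, g, h, i, k}
Tree: B1–B2, B2–B3, B2–B4, B4–B5, B1–B6, B5–B7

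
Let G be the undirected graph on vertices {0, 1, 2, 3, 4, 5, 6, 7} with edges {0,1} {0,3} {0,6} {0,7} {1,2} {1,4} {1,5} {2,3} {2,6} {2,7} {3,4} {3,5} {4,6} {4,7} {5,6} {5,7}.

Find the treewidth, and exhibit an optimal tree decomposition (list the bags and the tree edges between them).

Each bag holds 5 vertices, so the decomposition has width 4, which upper-bounds the treewidth. For the lower bound: the 5 vertex sets {1,2}, {4,6}, {3,5}, {7}, {0} are disjoint, each induces a connected subgraph, and every pair is joined by at least one edge of G. Contracting each set to a single vertex therefore yields K_{5} as a minor, and since treewidth is minor-monotone, tw(G) ≥ tw(K_{5}) = 4. Therefore the treewidth is 4.

Treewidth 4.
Bags: B1 = {1, 2, 3, 6, 7}  B2 = {1, 3, 4, 6, 7}  B3 = {1, 3, 5, 6, 7}  B4 = {0, 1, 3, 6, 7}
Tree: B1–B2, B2–B3, B3–B4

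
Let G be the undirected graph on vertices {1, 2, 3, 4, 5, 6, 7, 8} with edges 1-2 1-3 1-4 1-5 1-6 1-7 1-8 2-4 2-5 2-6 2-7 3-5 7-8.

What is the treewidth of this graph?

2

A width-2 tree decomposition is:
Bags: B1 = {1, 2, 7}  B2 = {1, 2, 6}  B3 = {1, 2, 5}  B4 = {1, 3, 5}  B5 = {1, 2, 4}  B6 = {1, 7, 8}
Tree: B1–B2, B2–B3, B3–B4, B1–B5, B1–B6
Each bag holds 3 vertices, so the decomposition has width 2, which upper-bounds the treewidth. For the lower bound, the 3 vertices {1, 7, 8} are pairwise adjacent, and any tree decomposition puts a clique entirely inside one bag — forcing width ≥ 2. Hence tw(G) = 2 exactly.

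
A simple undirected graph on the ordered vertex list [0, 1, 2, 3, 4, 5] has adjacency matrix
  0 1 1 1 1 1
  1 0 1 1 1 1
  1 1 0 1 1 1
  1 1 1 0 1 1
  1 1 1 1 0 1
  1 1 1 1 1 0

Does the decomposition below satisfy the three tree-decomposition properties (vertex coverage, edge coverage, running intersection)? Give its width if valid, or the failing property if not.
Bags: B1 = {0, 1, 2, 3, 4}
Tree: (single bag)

A tree decomposition must satisfy three properties: every vertex lies in some bag; for every edge, both endpoints lie together in some bag; and for every vertex, the bags containing it form a connected subtree. Here vertex 5 appears in no bag, so the decomposition is invalid.

No — vertex 5 appears in no bag.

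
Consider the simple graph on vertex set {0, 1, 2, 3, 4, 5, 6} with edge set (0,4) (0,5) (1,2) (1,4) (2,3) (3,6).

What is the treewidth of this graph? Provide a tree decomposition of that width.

Treewidth 1.
One optimal decomposition is:
Bags: B1 = {0, 5}  B2 = {0, 4}  B3 = {1, 4}  B4 = {1, 2}  B5 = {2, 3}  B6 = {3, 6}
Tree: B1–B2, B2–B3, B3–B4, B4–B5, B5–B6

Each bag holds 2 vertices, so the decomposition has width 1, which upper-bounds the treewidth. G has an edge, so its treewidth is at least 1. Combining the bounds, tw(G) = 1.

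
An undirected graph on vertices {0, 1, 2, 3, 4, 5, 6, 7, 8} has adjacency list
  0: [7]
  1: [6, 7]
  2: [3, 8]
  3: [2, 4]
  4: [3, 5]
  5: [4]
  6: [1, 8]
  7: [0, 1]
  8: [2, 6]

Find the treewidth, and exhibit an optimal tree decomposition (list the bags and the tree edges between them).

The largest bag has 2 vertices, giving width 1; this decomposition certifies tw(G) ≤ 1. G has an edge, so its treewidth is at least 1. The upper and lower bounds meet at 1, so that is the treewidth.

Treewidth 1.
One optimal decomposition is:
Bags: B1 = {0, 7}  B2 = {1, 7}  B3 = {1, 6}  B4 = {6, 8}  B5 = {2, 8}  B6 = {2, 3}  B7 = {3, 4}  B8 = {4, 5}
Tree: B1–B2, B2–B3, B3–B4, B4–B5, B5–B6, B6–B7, B7–B8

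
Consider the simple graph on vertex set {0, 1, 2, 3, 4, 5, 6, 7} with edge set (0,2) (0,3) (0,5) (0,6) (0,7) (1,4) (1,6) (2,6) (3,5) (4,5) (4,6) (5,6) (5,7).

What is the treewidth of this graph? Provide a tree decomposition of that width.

Every bag has size at most 3, so the width is 3 − 1 = 2 and tw(G) ≤ 2. Conversely, {0, 2, 6} is a clique of size 3, and the vertices of any clique must share a bag in every tree decomposition; so some bag has ≥ 3 vertices and tw(G) ≥ 2. Combining the bounds, tw(G) = 2.

Treewidth 2.
Bags: B1 = {0, 3, 5}  B2 = {0, 5, 6}  B3 = {4, 5, 6}  B4 = {0, 2, 6}  B5 = {0, 5, 7}  B6 = {1, 4, 6}
Tree: B1–B2, B2–B3, B2–B4, B2–B5, B3–B6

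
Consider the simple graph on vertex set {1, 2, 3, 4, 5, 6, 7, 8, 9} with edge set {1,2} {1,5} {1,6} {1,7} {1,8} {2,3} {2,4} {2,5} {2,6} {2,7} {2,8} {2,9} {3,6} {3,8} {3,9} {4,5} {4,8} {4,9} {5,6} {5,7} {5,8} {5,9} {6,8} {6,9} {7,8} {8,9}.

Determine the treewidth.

4

A width-4 tree decomposition is:
Bags: B1 = {1, 2, 5, 6, 8}  B2 = {2, 5, 6, 8, 9}  B3 = {2, 4, 5, 8, 9}  B4 = {2, 3, 6, 8, 9}  B5 = {1, 2, 5, 7, 8}
Tree: B1–B2, B2–B3, B2–B4, B1–B5
The largest bag has 5 vertices, giving width 4; this decomposition certifies tw(G) ≤ 4. Conversely, {2, 3, 6, 8, 9} is a clique of size 5, and the vertices of any clique must share a bag in every tree decomposition; so some bag has ≥ 5 vertices and tw(G) ≥ 4. Therefore the treewidth is 4.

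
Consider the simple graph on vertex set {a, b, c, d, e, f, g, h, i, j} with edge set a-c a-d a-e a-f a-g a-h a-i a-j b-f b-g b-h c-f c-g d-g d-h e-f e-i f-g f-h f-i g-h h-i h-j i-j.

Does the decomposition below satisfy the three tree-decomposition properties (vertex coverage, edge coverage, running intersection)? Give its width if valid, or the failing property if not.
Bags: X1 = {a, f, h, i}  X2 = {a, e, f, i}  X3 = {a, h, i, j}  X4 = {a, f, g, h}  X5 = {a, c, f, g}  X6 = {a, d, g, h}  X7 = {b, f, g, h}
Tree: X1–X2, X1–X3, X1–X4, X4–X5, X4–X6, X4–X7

Yes; width 3.

Vertex coverage: the bags together contain {a, b, c, d, e, f, g, h, i, j}, the full vertex set. Edge coverage: each edge of G has both endpoints in at least one bag. Running intersection: for every vertex, the bags containing it form a connected subtree. All three properties hold, so this is a valid tree decomposition of width max|bag| − 1 = 3, and hence tw(G) ≤ 3.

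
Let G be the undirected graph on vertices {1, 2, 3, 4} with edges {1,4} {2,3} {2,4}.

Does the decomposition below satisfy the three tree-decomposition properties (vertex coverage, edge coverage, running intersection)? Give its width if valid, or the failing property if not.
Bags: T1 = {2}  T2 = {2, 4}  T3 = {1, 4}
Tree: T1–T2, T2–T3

A tree decomposition must satisfy three properties: every vertex lies in some bag; for every edge, both endpoints lie together in some bag; and for every vertex, the bags containing it form a connected subtree. Here vertex 3 appears in no bag, so the decomposition is invalid.

No — vertex 3 appears in no bag.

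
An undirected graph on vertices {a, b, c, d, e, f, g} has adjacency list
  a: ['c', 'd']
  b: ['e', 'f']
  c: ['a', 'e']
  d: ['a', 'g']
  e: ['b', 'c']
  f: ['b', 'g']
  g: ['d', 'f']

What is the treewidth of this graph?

A width-2 tree decomposition is:
Bags: B1 = {b, e, f}  B2 = {c, e, f}  B3 = {a, c, f}  B4 = {a, d, f}  B5 = {d, f, g}
Tree: B1–B2, B2–B3, B3–B4, B4–B5
The largest bag has 3 vertices, giving width 2; this decomposition certifies tw(G) ≤ 2. For the lower bound, G contains the cycle f–b–e–c–a–d–g–f, so G is not a forest; only forests have treewidth ≤ 1, hence tw(G) ≥ 2. The upper and lower bounds meet at 2, so that is the treewidth.

2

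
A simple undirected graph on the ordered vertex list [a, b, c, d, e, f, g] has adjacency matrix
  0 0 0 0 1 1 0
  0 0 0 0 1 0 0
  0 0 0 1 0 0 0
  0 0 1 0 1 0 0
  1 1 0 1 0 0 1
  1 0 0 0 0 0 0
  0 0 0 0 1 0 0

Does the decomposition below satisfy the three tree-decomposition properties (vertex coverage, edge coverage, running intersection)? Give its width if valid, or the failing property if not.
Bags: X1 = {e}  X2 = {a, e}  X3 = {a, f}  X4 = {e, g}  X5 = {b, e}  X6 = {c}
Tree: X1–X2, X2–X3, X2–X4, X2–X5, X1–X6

A tree decomposition must satisfy three properties: every vertex lies in some bag; for every edge, both endpoints lie together in some bag; and for every vertex, the bags containing it form a connected subtree. Here vertex d appears in no bag, so the decomposition is invalid.

No — vertex d appears in no bag.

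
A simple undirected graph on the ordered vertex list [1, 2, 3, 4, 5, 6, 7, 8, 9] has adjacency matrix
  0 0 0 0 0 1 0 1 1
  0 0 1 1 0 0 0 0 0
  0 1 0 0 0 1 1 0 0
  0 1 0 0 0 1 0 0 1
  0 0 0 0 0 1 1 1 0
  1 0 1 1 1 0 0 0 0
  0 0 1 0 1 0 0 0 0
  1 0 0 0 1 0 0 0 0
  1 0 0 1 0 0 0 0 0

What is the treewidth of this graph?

A width-3 tree decomposition is:
Bags: B1 = {2, 3, 5, 7}  B2 = {2, 3, 5, 6}  B3 = {2, 4, 5, 6}  B4 = {4, 5, 6, 8}  B5 = {1, 4, 6, 8}  B6 = {1, 4, 8, 9}
Tree: B1–B2, B2–B3, B3–B4, B4–B5, B5–B6
Every bag has size at most 4, so the width is 4 − 1 = 3 and tw(G) ≤ 3. For the lower bound: the 4 vertex sets {2,3,7}, {5}, {6}, {1,4,8,9} are disjoint, each induces a connected subgraph, and every pair is joined by at least one edge of G. Contracting each set to a single vertex therefore yields K_{4} as a minor, and since treewidth is minor-monotone, tw(G) ≥ tw(K_{4}) = 3. Hence tw(G) = 3 exactly.

3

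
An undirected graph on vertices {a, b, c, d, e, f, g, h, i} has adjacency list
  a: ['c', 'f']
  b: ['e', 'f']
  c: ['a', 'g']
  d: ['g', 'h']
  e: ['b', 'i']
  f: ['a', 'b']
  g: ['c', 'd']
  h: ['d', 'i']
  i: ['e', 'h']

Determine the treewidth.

A width-2 tree decomposition is:
Bags: B1 = {a, b, f}  B2 = {a, b, c}  B3 = {b, c, g}  B4 = {b, d, g}  B5 = {b, d, h}  B6 = {b, h, i}  B7 = {b, e, i}
Tree: B1–B2, B2–B3, B3–B4, B4–B5, B5–B6, B6–B7
Each bag holds 3 vertices, so the decomposition has width 2, which upper-bounds the treewidth. Since b–f–a–c–g–d–h–i–e–b is a cycle in G, G is not acyclic. Forests are exactly the graphs of treewidth ≤ 1, so tw(G) ≥ 2. Therefore the treewidth is 2.

2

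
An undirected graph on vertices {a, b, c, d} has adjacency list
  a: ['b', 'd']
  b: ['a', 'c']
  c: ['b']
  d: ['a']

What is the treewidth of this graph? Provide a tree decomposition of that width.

The largest bag has 2 vertices, giving width 1; this decomposition certifies tw(G) ≤ 1. Since G has at least one edge (e.g. c–b), it is not an edgeless graph, so tw(G) ≥ 1. The upper and lower bounds meet at 1, so that is the treewidth.

Treewidth 1.
One optimal decomposition is:
Bags: B1 = {b, c}  B2 = {a, b}  B3 = {a, d}
Tree: B1–B2, B2–B3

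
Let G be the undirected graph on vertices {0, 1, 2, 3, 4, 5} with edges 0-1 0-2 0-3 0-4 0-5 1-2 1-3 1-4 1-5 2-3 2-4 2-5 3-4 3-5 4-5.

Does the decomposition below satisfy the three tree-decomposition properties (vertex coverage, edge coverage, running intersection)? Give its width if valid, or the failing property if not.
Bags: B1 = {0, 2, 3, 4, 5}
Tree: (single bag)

A tree decomposition must satisfy three properties: every vertex lies in some bag; for every edge, both endpoints lie together in some bag; and for every vertex, the bags containing it form a connected subtree. Here vertex 1 appears in no bag, so the decomposition is invalid.

No — vertex 1 appears in no bag.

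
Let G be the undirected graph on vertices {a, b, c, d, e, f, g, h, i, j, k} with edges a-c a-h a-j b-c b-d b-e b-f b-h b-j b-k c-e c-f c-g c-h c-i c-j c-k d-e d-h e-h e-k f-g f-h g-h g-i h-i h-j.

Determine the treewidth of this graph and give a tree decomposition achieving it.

Treewidth 3.
Bags: B1 = {c, f, g, h}  B2 = {c, g, h, i}  B3 = {b, c, f, h}  B4 = {b, c, e, h}  B5 = {b, d, e, h}  B6 = {b, c, e, k}  B7 = {b, c, h, j}  B8 = {a, c, h, j}
Tree: B1–B2, B1–B3, B3–B4, B4–B5, B4–B6, B4–B7, B7–B8

Every bag has size at most 4, so the width is 4 − 1 = 3 and tw(G) ≤ 3. For the lower bound, the 4 vertices {b, d, e, h} are pairwise adjacent, and any tree decomposition puts a clique entirely inside one bag — forcing width ≥ 3. The upper and lower bounds meet at 3, so that is the treewidth.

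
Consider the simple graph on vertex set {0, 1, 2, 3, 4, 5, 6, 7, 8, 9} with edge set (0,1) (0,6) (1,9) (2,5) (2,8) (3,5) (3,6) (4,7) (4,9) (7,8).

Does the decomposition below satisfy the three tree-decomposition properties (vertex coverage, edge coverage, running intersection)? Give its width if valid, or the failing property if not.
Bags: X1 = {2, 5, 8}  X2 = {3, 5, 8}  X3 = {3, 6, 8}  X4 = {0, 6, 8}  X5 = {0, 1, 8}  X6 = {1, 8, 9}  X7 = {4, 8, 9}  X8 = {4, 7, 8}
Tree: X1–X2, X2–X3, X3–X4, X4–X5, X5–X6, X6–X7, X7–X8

Checking the three conditions: (i) the bags cover all of {0, 1, 2, 3, 4, 5, 6, 7, 8, 9}; (ii) for each edge, some bag contains both endpoints; (iii) the bags containing any fixed vertex form a subtree. All hold, so the decomposition is valid with width 3 − 1 = 2.

Yes; width 2.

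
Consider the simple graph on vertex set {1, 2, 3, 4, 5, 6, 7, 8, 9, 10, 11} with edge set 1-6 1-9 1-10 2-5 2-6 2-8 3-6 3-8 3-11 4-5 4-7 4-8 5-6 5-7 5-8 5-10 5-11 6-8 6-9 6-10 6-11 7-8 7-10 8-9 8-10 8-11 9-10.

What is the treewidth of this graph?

A width-3 tree decomposition is:
Bags: B1 = {5, 6, 8, 10}  B2 = {5, 6, 8, 11}  B3 = {5, 7, 8, 10}  B4 = {6, 8, 9, 10}  B5 = {1, 6, 9, 10}  B6 = {2, 5, 6, 8}  B7 = {3, 6, 8, 11}  B8 = {4, 5, 7, 8}
Tree: B1–B2, B1–B3, B1–B4, B4–B5, B2–B6, B2–B7, B3–B8
Each bag holds 4 vertices, so the decomposition has width 3, which upper-bounds the treewidth. For the lower bound, the 4 vertices {6, 8, 9, 10} are pairwise adjacent, and any tree decomposition puts a clique entirely inside one bag — forcing width ≥ 3. The upper and lower bounds meet at 3, so that is the treewidth.

3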